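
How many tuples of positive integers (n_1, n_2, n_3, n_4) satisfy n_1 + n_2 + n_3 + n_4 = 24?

Substitute n'_i = n_i - 1 (so n'_i >= 0). Then sum n'_i = 24 - 4 = 20.
Stars and bars: C(20+4-1, 4-1) = C(23,3).

Final answer: C(23,3) = 1771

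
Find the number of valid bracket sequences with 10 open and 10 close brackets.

This is a standard Catalan-number count: the answer is C_n. Here n = 10 (pairs).
Using C_0 = 1 and C_(k+1) = C_k x 2(2k+1)/(k+2), build up term by term: C_1=1, C_2=2, C_3=5, C_4=14, C_5=42, C_6=132, C_7=429, C_8=1430, C_9=4862, C_10=16796.

Final answer: C_{10} = 16796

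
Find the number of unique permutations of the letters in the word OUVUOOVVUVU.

Letters (O:3, U:4, V:4). Total letters: 11.
Permutations = 11!/(4! x 4! x 3!).

Final answer: 11550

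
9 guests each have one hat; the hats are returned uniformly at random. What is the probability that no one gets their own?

D(n) = (n-1)(D(n-1) + D(n-2)), D(0)=1, D(1)=0.
Building up: D(2)=1, D(3)=2, D(4)=9, D(5)=44, D(6)=265, D(7)=1854, D(8)=14833, D(9)=133496.
Total arrangements: 9! = 362880.
Probability = D(9)/9! = 16687/45360.

Final answer: D(9)/9! = 133496/362880 = 0.367879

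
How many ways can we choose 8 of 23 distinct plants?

C(23,8) = 23!/(8! x (23-8)!).

Final answer: C(23,8) = 490314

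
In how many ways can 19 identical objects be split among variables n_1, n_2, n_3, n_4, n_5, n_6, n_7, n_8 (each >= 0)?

Stars and bars with 19 stars and 7 bars:
C(19+8-1, 8-1) = C(26,7).

Final answer: C(26,7) = 657800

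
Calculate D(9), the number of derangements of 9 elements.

Derangements satisfy D(n) = (n-1)(D(n-1) + D(n-2)), starting from D(0)=1, D(1)=0.
Building up: D(2)=1, D(3)=2, D(4)=9, D(5)=44, D(6)=265, D(7)=1854, D(8)=14833.
D(9) = 8 x (D(8) + D(7)) = 8 x (14833 + 1854).

Final answer: D(9) = 133496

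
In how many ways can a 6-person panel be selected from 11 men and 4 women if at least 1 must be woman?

Sum over valid woman counts:
C(4,1)C(11,5) = 1848
C(4,2)C(11,4) = 1980
C(4,3)C(11,3) = 660
C(4,4)C(11,2) = 55
Total: 1848 + 1980 + 660 + 55.

Final answer: 4543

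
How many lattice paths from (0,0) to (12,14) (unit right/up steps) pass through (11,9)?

Paths (0,0)->(11,9): C(20,9) = 167960.
Paths (11,9)->(12,14): C(6,5) = 6.
By multiplication principle: 167960 x 6.

Final answer: 1007760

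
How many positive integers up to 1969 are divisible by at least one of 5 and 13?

Multiples of 5: 393. Multiples of 13: 151. Of both (lcm=65): 30.
By inclusion-exclusion: 393 + 151 - 30.

Final answer: 514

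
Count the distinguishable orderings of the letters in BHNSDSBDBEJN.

Letters (B:3, D:2, E:1, H:1, J:1, N:2, S:2). Total letters: 12.
Permutations = 12!/(3! x 2! x 2! x 2!).

Final answer: 9979200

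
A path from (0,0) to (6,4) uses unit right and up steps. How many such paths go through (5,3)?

Paths (0,0)->(5,3): C(8,3) = 56.
Paths (5,3)->(6,4): C(2,1) = 2.
By multiplication principle: 56 x 2.

Final answer: 112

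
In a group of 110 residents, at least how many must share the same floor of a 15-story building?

There are 15 possible values for floor of a 15-story building. With 110 residents and 15 categories, by pigeonhole: ceiling(110/15).

Final answer: 8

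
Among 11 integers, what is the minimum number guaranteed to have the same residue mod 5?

There are 5 possible values for residue mod 5. With 11 integers and 5 categories, by pigeonhole: ceiling(11/5).

Final answer: 3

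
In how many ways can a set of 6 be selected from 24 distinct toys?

C(24,6) = 24!/(6! x 18!).

Final answer: \binom{24}{6} = 134596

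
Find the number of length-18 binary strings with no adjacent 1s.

Classify by the final bit: ...0 gives a(n-1) strings, ...01 gives a(n-2) strings. Thus a(n) = a(n-1) + a(n-2) with a(1)=2, a(2)=3.
Computing successive values: a(1)=2, a(2)=3, a(3)=5, a(4)=8, a(5)=13, a(6)=21, a(7)=34, a(8)=55, a(9)=89, a(10)=144, a(11)=233, a(12)=377, a(13)=610, a(14)=987, a(15)=1597, a(16)=2584, a(17)=4181, a(18)=6765.

Final answer: 6765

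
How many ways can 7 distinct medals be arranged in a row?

The number of ways to arrange 7 distinct objects is 7!.

Final answer: 7! = 5040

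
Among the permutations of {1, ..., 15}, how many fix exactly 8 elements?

Choose which 8 elements are fixed: C(15,8) = 6435.
Derange the remaining 7 using D(j) = (j-1)(D(j-1) + D(j-2)), D(0)=1, D(1)=0: D(2)=1, D(3)=2, D(4)=9, D(5)=44, D(6)=265, D(7)=1854.
Total: 6435 x 1854.

Final answer: C(15,8) D(7) = 11930490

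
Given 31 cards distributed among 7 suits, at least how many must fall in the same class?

By pigeonhole with 31 objects and 7 categories: ceiling(31/7).

Final answer: 5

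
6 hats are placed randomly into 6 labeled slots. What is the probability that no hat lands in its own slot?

D(n) = (n-1)(D(n-1) + D(n-2)), D(0)=1, D(1)=0.
Building up: D(2)=1, D(3)=2, D(4)=9, D(5)=44, D(6)=265.
Total arrangements: 6! = 720.
Probability = D(6)/6! = 53/144.

Final answer: D(6)/6! = 265/720 = 0.368056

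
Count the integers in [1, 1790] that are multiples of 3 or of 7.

Multiples of 3: 596. Multiples of 7: 255. Of both (lcm=21): 85.
By inclusion-exclusion: 596 + 255 - 85.

Final answer: 766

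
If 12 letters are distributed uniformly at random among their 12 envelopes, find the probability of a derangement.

Derangements satisfy D(n) = (n-1)(D(n-1) + D(n-2)), starting from D(0)=1, D(1)=0.
Building up: D(2)=1, D(3)=2, D(4)=9, D(5)=44, D(6)=265, D(7)=1854, D(8)=14833, D(9)=133496, D(10)=1334961, D(11)=14684570, D(12)=176214841.
Total arrangements: 12! = 479001600.
Probability = D(12)/12! = 16019531/43545600.

Final answer: D(12)/12! = 176214841/479001600 = 0.367879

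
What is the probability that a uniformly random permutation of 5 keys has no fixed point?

Use the recurrence D(n) = (n-1)(D(n-1) + D(n-2)) with D(0)=1, D(1)=0.
Building up: D(2)=1, D(3)=2, D(4)=9, D(5)=44.
Total arrangements: 5! = 120.
Probability = D(5)/5! = 11/30.

Final answer: D(5)/5! = 44/120 = 0.366667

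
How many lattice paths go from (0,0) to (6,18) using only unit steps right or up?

Each path has 6 right steps and 18 up steps in some order (24 steps total).
Choose which 18 of the 24 steps are up: C(24,18).

Final answer: C(24,18) = 134596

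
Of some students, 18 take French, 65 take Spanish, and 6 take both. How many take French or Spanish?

|A union B| = |A| + |B| - |A intersect B| = 18 + 65 - 6.

Final answer: 77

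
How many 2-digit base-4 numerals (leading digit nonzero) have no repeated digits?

First digit: 3 (nonzero). Second: 3 (not first). Third: 2, etc.
Total: 3 x 3.

Final answer: 9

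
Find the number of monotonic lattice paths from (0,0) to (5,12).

Each path has 5 right steps and 12 up steps in some order (17 steps total).
Choose which 12 of the 17 steps are up: C(17,12).

Final answer: C(17,12) = 6188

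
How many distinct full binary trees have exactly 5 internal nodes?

This is a standard Catalan-number count: the answer is C_n. Here n = 5.
Using C_0 = 1 and C_(k+1) = C_k x 2(2k+1)/(k+2), build up term by term: C_1=1, C_2=2, C_3=5, C_4=14, C_5=42.

Final answer: C_{5} = 42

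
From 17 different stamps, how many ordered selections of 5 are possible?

P(17,5) = 17!/(17-5)! = 17!/12!.

Final answer: P(17,5) = 742560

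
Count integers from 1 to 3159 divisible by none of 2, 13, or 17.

|div by 2|=1579, |div by 13|=243, |div by 17|=185.
|div by 2&13|=121, |div by 2&17|=92, |div by 13&17|=14, |div by all|=7.
By inclusion-exclusion, divisible by at least one: 1579+243+185-121-92-14+7 = 1787.
Not divisible by any: 3159 - 1787.

Final answer: 1372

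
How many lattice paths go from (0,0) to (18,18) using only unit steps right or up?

Each path has 18 right steps and 18 up steps in some order (36 steps total).
Choose which 18 of the 36 steps are up: C(36,18).

Final answer: C(36,18) = 9075135300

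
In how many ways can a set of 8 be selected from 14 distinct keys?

C(14,8) = 14!/(8! x 6!).

Final answer: \binom{14}{8} = 3003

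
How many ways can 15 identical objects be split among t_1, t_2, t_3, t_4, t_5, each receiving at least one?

Substitute t'_i = t_i - 1 (so t'_i >= 0). Then sum t'_i = 15 - 5 = 10.
Stars and bars: C(10+5-1, 5-1) = C(14,4).

Final answer: C(14,4) = 1001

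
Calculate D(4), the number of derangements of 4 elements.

D(n) = (n-1)(D(n-1) + D(n-2)), D(0)=1, D(1)=0.
Building up: D(2)=1, D(3)=2.
D(4) = 3 x (D(3) + D(2)) = 3 x (2 + 1).

Final answer: D(4) = 9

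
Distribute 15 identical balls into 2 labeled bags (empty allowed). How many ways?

Stars and bars: C(n+k-1, k-1) = C(16,1).

Final answer: C(16,1) = 16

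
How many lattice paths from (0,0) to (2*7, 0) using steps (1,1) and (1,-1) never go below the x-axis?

Total monotonic paths to (7,7): C(14,7) = 3432.
Paths that cross above y=x (reflection bijection): C(14,8) = 3003.
Valid Dyck paths: 3432 - 3003.
(These counts are the Catalan numbers.)

Final answer: C_{7} = 429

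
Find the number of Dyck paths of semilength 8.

Total monotonic paths to (8,8): C(16,8) = 12870.
A path is bad iff it touches y = x + 1; reflecting its initial segment maps bad paths bijectively onto all paths to (7,9), of which there are C(16,9) = 11440.
Valid Dyck paths: 12870 - 11440.
(Equivalently, C_{8} = C(16,8)/9 = 12870/9.)

Final answer: C_{8} = 1430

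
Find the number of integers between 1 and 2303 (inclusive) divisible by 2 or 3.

Multiples of 2: 1151. Multiples of 3: 767. Of both (lcm=6): 383.
By inclusion-exclusion: 1151 + 767 - 383.

Final answer: 1535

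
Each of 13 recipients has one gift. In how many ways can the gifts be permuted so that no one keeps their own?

D(n) = (n-1)(D(n-1) + D(n-2)), D(0)=1, D(1)=0.
D(2) = 1 x (0 + 1) = 1
D(3) = 2 x (1 + 0) = 2
D(4) = 3 x (2 + 1) = 9
D(5) = 4 x (9 + 2) = 44
D(6) = 5 x (44 + 9) = 265
D(7) = 6 x (265 + 44) = 1854
D(8) = 7 x (1854 + 265) = 14833
D(9) = 8 x (14833 + 1854) = 133496
D(10) = 9 x (133496 + 14833) = 1334961
D(11) = 10 x (1334961 + 133496) = 14684570
D(12) = 11 x (14684570 + 1334961) = 176214841
D(13) = 12 x (D(12) + D(11)) = 12 x (176214841 + 14684570)

Final answer: D(13) = 2290792932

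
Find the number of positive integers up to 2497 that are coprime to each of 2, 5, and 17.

|div by 2|=1248, |div by 5|=499, |div by 17|=146.
|div by 2&5|=249, |div by 2&17|=73, |div by 5&17|=29, |div by all|=14.
By inclusion-exclusion, divisible by at least one: 1248+499+146-249-73-29+14 = 1556.
Not divisible by any: 2497 - 1556.

Final answer: 941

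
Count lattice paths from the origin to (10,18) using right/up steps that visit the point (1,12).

Paths (0,0)->(1,12): C(13,12) = 13.
Paths (1,12)->(10,18): C(15,6) = 5005.
By multiplication principle: 13 x 5005.

Final answer: 65065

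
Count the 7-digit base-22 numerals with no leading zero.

Leading digit: 21 options (nonzero). Other 6 digit(s): 22 options each.
Total: 21 x 22^6.

Final answer: 2380977984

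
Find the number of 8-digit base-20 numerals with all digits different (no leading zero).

The leading digit has 19 choices (anything but zero); the next has 19 (anything but the first), then 18, and so on, one fewer each time.
Total: 19 x 19 x 18 x 17 x 16 x 15 x 14 x 13.

Final answer: 4825154880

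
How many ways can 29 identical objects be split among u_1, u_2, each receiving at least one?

Substitute u'_i = u_i - 1 (so u'_i >= 0). Then sum u'_i = 29 - 2 = 27.
Stars and bars: C(27+2-1, 2-1) = C(28,1).

Final answer: C(28,1) = 28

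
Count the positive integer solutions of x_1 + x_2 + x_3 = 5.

Substitute x'_i = x_i - 1 (so x'_i >= 0). Then sum x'_i = 5 - 3 = 2.
Stars and bars: C(2+3-1, 3-1) = C(4,2).

Final answer: C(4,2) = 6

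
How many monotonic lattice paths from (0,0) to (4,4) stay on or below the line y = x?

Total monotonic paths to (4,4): C(8,4) = 70.
Paths that cross above y=x (reflection bijection): C(8,5) = 56.
Valid Dyck paths: 70 - 56.
(Check: C(8,4) - C(8,5) = C(8,4)/5, the Catalan number C_{4}.)

Final answer: C_{4} = 14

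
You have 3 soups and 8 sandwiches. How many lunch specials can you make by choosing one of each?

By the multiplication principle: 3 x 8.

Final answer: 24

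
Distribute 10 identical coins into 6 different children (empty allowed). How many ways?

Stars and bars: C(n+k-1, k-1) = C(15,5).

Final answer: C(15,5) = 3003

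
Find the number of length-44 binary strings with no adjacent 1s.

Let a(n) count valid strings. If the last bit is 0 the prefix is any valid string of length n-1; if it is 1 the string must end in 01 with a valid prefix of length n-2. So a(n) = a(n-1) + a(n-2), a(1)=2, a(2)=3.
Computing successive values: a(1)=2, a(2)=3, a(3)=5, a(4)=8, a(5)=13, a(6)=21, a(7)=34, a(8)=55, a(9)=89, a(10)=144, a(11)=233, a(12)=377, a(13)=610, a(14)=987, a(15)=1597, a(16)=2584, a(17)=4181, a(18)=6765, a(19)=10946, a(20)=17711, a(21)=28657, a(22)=46368, a(23)=75025, a(24)=121393, a(25)=196418, a(26)=317811, a(27)=514229, a(28)=832040, a(29)=1346269, a(30)=2178309, a(31)=3524578, a(32)=5702887, a(33)=9227465, a(34)=14930352, a(35)=24157817, a(36)=39088169, a(37)=63245986, a(38)=102334155, a(39)=165580141, a(40)=267914296, a(41)=433494437, a(42)=701408733, a(43)=1134903170, a(44)=1836311903.

Final answer: 1836311903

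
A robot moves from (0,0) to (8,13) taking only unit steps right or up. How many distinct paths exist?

Each path has 8 right steps and 13 up steps in some order (21 steps total).
Choose which 13 of the 21 steps are up: C(21,13).

Final answer: C(21,13) = 203490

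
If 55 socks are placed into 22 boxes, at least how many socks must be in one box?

By the pigeonhole principle: ceiling(55/22).

Final answer: 3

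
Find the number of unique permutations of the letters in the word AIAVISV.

Letters (A:2, I:2, S:1, V:2). Total letters: 7.
Permutations = 7!/(2! x 2! x 2!).

Final answer: 630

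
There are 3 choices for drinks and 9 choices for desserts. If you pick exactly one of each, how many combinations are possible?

By the multiplication principle: 3 x 9.

Final answer: 27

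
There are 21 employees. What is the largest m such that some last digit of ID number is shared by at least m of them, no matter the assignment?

There are 10 possible values for last digit of ID number. With 21 employees and 10 categories, by pigeonhole: ceiling(21/10).

Final answer: 3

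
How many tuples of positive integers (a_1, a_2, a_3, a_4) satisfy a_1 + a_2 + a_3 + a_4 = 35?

Substitute a'_i = a_i - 1 (so a'_i >= 0). Then sum a'_i = 35 - 4 = 31.
Stars and bars: C(31+4-1, 4-1) = C(34,3).

Final answer: C(34,3) = 5984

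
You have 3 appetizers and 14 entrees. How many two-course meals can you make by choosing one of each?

By the multiplication principle: 3 x 14.

Final answer: 42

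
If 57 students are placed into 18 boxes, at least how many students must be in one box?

By the pigeonhole principle: ceiling(57/18).

Final answer: 4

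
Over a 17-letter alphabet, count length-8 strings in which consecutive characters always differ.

Let g(n) count such strings. g(1) = 17, and each valid string of length n-1 extends in 16 ways (any symbol but the last), so g(n) = 16 g(n-1).
Total: g(8) = 17 x 16^7.

Final answer: 17 x 16^{7} = 4563402752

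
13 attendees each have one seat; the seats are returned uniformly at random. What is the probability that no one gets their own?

Derangements satisfy D(n) = (n-1)(D(n-1) + D(n-2)), starting from D(0)=1, D(1)=0.
Building up: D(2)=1, D(3)=2, D(4)=9, D(5)=44, D(6)=265, D(7)=1854, D(8)=14833, D(9)=133496, D(10)=1334961, D(11)=14684570, D(12)=176214841, D(13)=2290792932.
Total arrangements: 13! = 6227020800.
Probability = D(13)/13! = 63633137/172972800.

Final answer: D(13)/13! = 2290792932/6227020800 = 0.367879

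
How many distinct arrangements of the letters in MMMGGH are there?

Letters (G:2, H:1, M:3). Total letters: 6.
Permutations = 6!/(3! x 2!).

Final answer: 60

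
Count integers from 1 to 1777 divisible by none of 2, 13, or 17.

|div by 2|=888, |div by 13|=136, |div by 17|=104.
|div by 2&13|=68, |div by 2&17|=52, |div by 13&17|=8, |div by all|=4.
By inclusion-exclusion, divisible by at least one: 888+136+104-68-52-8+4 = 1004.
Not divisible by any: 1777 - 1004.

Final answer: 773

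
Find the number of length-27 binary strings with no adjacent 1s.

Let a(n) count valid strings. If the last bit is 0 the prefix is any valid string of length n-1; if it is 1 the string must end in 01 with a valid prefix of length n-2. So a(n) = a(n-1) + a(n-2), a(1)=2, a(2)=3.
Building up term by term: a(1)=2, a(2)=3, a(3)=5, a(4)=8, a(5)=13, a(6)=21, a(7)=34, a(8)=55, a(9)=89, a(10)=144, a(11)=233, a(12)=377, a(13)=610, a(14)=987, a(15)=1597, a(16)=2584, a(17)=4181, a(18)=6765, a(19)=10946, a(20)=17711, a(21)=28657, a(22)=46368, a(23)=75025, a(24)=121393, a(25)=196418, a(26)=317811, a(27)=514229.

Final answer: 514229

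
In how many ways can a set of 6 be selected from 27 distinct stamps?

C(27,6) = 27!/(6! x 21!).

Final answer: \binom{27}{6} = 296010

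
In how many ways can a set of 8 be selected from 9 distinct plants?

C(9,8) = 9!/(8! x 1!).

Final answer: \binom{9}{8} = 9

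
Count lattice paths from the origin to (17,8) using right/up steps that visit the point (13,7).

Paths (0,0)->(13,7): C(20,7) = 77520.
Paths (13,7)->(17,8): C(5,1) = 5.
By multiplication principle: 77520 x 5.

Final answer: 387600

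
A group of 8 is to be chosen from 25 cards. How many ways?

C(25,8) = 25!/(8! x (25-8)!).

Final answer: C(25,8) = 1081575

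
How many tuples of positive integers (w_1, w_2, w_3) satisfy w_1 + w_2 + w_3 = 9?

Substitute w'_i = w_i - 1 (so w'_i >= 0). Then sum w'_i = 9 - 3 = 6.
Stars and bars: C(6+3-1, 3-1) = C(8,2).

Final answer: C(8,2) = 28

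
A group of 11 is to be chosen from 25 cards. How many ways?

C(25,11) = 25!/(11! x 14!).

Final answer: \binom{25}{11} = 4457400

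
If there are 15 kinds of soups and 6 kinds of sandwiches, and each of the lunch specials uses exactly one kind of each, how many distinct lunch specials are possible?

By the multiplication principle: 15 x 6.

Final answer: 90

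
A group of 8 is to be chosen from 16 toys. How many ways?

C(16,8) = 16!/(8! x 8!).

Final answer: \binom{16}{8} = 12870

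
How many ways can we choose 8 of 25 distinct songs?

C(25,8) = 25!/(8! x (25-8)!).

Final answer: C(25,8) = 1081575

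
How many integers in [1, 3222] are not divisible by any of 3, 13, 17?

|div by 3|=1074, |div by 13|=247, |div by 17|=189.
|div by 3&13|=82, |div by 3&17|=63, |div by 13&17|=14, |div by all|=4.
By inclusion-exclusion, divisible by at least one: 1074+247+189-82-63-14+4 = 1355.
Not divisible by any: 3222 - 1355.

Final answer: 1867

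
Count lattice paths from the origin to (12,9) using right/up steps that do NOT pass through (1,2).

Total paths to (12,9): C(21,9) = 293930.
Paths through (1,2): C(3,2) x C(18,7) = 95472.
Avoiding (1,2): 293930 - 95472.

Final answer: 198458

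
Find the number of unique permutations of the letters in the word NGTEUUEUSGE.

Letters (E:3, G:2, N:1, S:1, T:1, U:3). Total letters: 11.
Permutations = 11!/(3! x 3! x 2!).

Final answer: 554400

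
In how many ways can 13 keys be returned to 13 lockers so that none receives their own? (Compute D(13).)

D(n) = (n-1)(D(n-1) + D(n-2)), D(0)=1, D(1)=0.
D(2) = 1 x (0 + 1) = 1
D(3) = 2 x (1 + 0) = 2
D(4) = 3 x (2 + 1) = 9
D(5) = 4 x (9 + 2) = 44
D(6) = 5 x (44 + 9) = 265
D(7) = 6 x (265 + 44) = 1854
D(8) = 7 x (1854 + 265) = 14833
D(9) = 8 x (14833 + 1854) = 133496
D(10) = 9 x (133496 + 14833) = 1334961
D(11) = 10 x (1334961 + 133496) = 14684570
D(12) = 11 x (14684570 + 1334961) = 176214841
D(13) = 12 x (D(12) + D(11)) = 12 x (176214841 + 14684570)

Final answer: D(13) = 2290792932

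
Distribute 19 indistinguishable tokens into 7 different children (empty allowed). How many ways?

Stars and bars: C(n+k-1, k-1) = C(25,6).

Final answer: C(25,6) = 177100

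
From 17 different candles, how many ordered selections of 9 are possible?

P(17,9) = 17!/(17-9)! = 17!/8!.

Final answer: P(17,9) = 8821612800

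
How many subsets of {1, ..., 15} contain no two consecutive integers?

Let a(n) count such subsets of {1, ..., n}. Either n is excluded (a(n-1) ways) or n is included, forcing n-1 out (a(n-2) ways), so a(n) = a(n-1) + a(n-2) with a(1)=2, a(2)=3.
Computing successive values: a(1)=2, a(2)=3, a(3)=5, a(4)=8, a(5)=13, a(6)=21, a(7)=34, a(8)=55, a(9)=89, a(10)=144, a(11)=233, a(12)=377, a(13)=610, a(14)=987, a(15)=1597.

Final answer: 1597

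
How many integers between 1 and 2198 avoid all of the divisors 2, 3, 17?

|div by 2|=1099, |div by 3|=732, |div by 17|=129.
|div by 2&3|=366, |div by 2&17|=64, |div by 3&17|=43, |div by all|=21.
By inclusion-exclusion, divisible by at least one: 1099+732+129-366-64-43+21 = 1508.
Not divisible by any: 2198 - 1508.

Final answer: 690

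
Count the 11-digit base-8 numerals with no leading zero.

Leading digit: 7 options (nonzero). Other 10 digit(s): 8 options each.
Total: 7 x 8^10.

Final answer: 7516192768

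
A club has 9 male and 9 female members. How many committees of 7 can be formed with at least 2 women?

Sum over valid woman counts:
C(9,2)C(9,5) = 4536
C(9,3)C(9,4) = 10584
C(9,4)C(9,3) = 10584
C(9,5)C(9,2) = 4536
C(9,6)C(9,1) = 756
C(9,7)C(9,0) = 36
Total: 4536 + 10584 + 10584 + 4536 + 756 + 36.

Final answer: 31032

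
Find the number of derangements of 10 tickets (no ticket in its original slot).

D(n) = (n-1)(D(n-1) + D(n-2)), D(0)=1, D(1)=0.
D(2) = 1 x (0 + 1) = 1
D(3) = 2 x (1 + 0) = 2
D(4) = 3 x (2 + 1) = 9
D(5) = 4 x (9 + 2) = 44
D(6) = 5 x (44 + 9) = 265
D(7) = 6 x (265 + 44) = 1854
D(8) = 7 x (1854 + 265) = 14833
D(9) = 8 x (14833 + 1854) = 133496
D(10) = 9 x (D(9) + D(8)) = 9 x (133496 + 14833)

Final answer: D(10) = 1334961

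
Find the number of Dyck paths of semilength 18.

Total monotonic paths to (18,18): C(36,18) = 9075135300.
A path is bad iff it touches y = x + 1; reflecting its initial segment maps bad paths bijectively onto all paths to (17,19), of which there are C(36,19) = 8597496600.
Valid Dyck paths: 9075135300 - 8597496600.
(These counts are the Catalan numbers.)

Final answer: C_{18} = 477638700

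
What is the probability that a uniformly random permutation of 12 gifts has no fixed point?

Derangements satisfy D(n) = (n-1)(D(n-1) + D(n-2)), starting from D(0)=1, D(1)=0.
Building up: D(2)=1, D(3)=2, D(4)=9, D(5)=44, D(6)=265, D(7)=1854, D(8)=14833, D(9)=133496, D(10)=1334961, D(11)=14684570, D(12)=176214841.
Total arrangements: 12! = 479001600.
Probability = D(12)/12! = 16019531/43545600.

Final answer: D(12)/12! = 176214841/479001600 = 0.367879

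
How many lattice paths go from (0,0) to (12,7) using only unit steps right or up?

Each path has 12 right steps and 7 up steps in some order (19 steps total).
Choose which 7 of the 19 steps are up: C(19,7).

Final answer: C(19,7) = 50388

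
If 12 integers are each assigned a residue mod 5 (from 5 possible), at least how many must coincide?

There are 5 possible values for residue mod 5. With 12 integers and 5 categories, by pigeonhole: ceiling(12/5).

Final answer: 3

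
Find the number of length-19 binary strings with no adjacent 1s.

A valid string ends in 0 (append to any length-(n-1) valid string) or in 01 (append to any length-(n-2) valid string), so a(n) = a(n-1) + a(n-2) with a(1)=2, a(2)=3.
Building up term by term: a(1)=2, a(2)=3, a(3)=5, a(4)=8, a(5)=13, a(6)=21, a(7)=34, a(8)=55, a(9)=89, a(10)=144, a(11)=233, a(12)=377, a(13)=610, a(14)=987, a(15)=1597, a(16)=2584, a(17)=4181, a(18)=6765, a(19)=10946.

Final answer: 10946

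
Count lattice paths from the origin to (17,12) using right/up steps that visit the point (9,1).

Paths (0,0)->(9,1): C(10,1) = 10.
Paths (9,1)->(17,12): C(19,11) = 75582.
By multiplication principle: 10 x 75582.

Final answer: 755820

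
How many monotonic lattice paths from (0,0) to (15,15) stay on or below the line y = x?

Total monotonic paths to (15,15): C(30,15) = 155117520.
Reflecting each bad path at its first crossing gives a bijection with paths to (14,16): C(30,16) = 145422675.
Valid Dyck paths: 155117520 - 145422675.
(This is the Catalan number C_{15}.)

Final answer: C_{15} = 9694845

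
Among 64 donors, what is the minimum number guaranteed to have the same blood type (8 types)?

There are 8 possible values for blood type (8 types). With 64 donors and 8 categories, by pigeonhole: ceiling(64/8).

Final answer: 8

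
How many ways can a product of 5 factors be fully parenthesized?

This is a standard Catalan-number count: the answer is C_n. Here n = 5 - 1 = 4.
C_n = C(2n,n) - C(2n,n+1), so C_{4} = C(8,4) - C(8,5) = 70 - 56.

Final answer: C_{4} = 14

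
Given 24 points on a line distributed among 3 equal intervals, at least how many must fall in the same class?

By pigeonhole with 24 objects and 3 categories: ceiling(24/3).

Final answer: 8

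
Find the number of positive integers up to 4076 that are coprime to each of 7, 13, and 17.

|div by 7|=582, |div by 13|=313, |div by 17|=239.
|div by 7&13|=44, |div by 7&17|=34, |div by 13&17|=18, |div by all|=2.
By inclusion-exclusion, divisible by at least one: 582+313+239-44-34-18+2 = 1040.
Not divisible by any: 4076 - 1040.

Final answer: 3036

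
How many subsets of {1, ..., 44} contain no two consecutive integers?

Condition on whether n belongs to the subset: if not, any valid subset of {1, ..., n-1} works (a(n-1)); if so, n-1 is excluded and the rest is a valid subset of {1, ..., n-2} (a(n-2)). Hence a(n) = a(n-1) + a(n-2), a(1)=2, a(2)=3.
Iterating the recurrence: a(1)=2, a(2)=3, a(3)=5, a(4)=8, a(5)=13, a(6)=21, a(7)=34, a(8)=55, a(9)=89, a(10)=144, a(11)=233, a(12)=377, a(13)=610, a(14)=987, a(15)=1597, a(16)=2584, a(17)=4181, a(18)=6765, a(19)=10946, a(20)=17711, a(21)=28657, a(22)=46368, a(23)=75025, a(24)=121393, a(25)=196418, a(26)=317811, a(27)=514229, a(28)=832040, a(29)=1346269, a(30)=2178309, a(31)=3524578, a(32)=5702887, a(33)=9227465, a(34)=14930352, a(35)=24157817, a(36)=39088169, a(37)=63245986, a(38)=102334155, a(39)=165580141, a(40)=267914296, a(41)=433494437, a(42)=701408733, a(43)=1134903170, a(44)=1836311903.

Final answer: 1836311903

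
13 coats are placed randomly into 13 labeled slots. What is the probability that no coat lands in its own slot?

D(n) = (n-1)(D(n-1) + D(n-2)), D(0)=1, D(1)=0.
Building up: D(2)=1, D(3)=2, D(4)=9, D(5)=44, D(6)=265, D(7)=1854, D(8)=14833, D(9)=133496, D(10)=1334961, D(11)=14684570, D(12)=176214841, D(13)=2290792932.
Total arrangements: 13! = 6227020800.
Probability = D(13)/13! = 63633137/172972800.

Final answer: D(13)/13! = 2290792932/6227020800 = 0.367879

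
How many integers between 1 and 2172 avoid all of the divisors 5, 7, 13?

|div by 5|=434, |div by 7|=310, |div by 13|=167.
|div by 5&7|=62, |div by 5&13|=33, |div by 7&13|=23, |div by all|=4.
By inclusion-exclusion, divisible by at least one: 434+310+167-62-33-23+4 = 797.
Not divisible by any: 2172 - 797.

Final answer: 1375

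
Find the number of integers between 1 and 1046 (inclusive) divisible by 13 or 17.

Multiples of 13: 80. Multiples of 17: 61. Of both (lcm=221): 4.
By inclusion-exclusion: 80 + 61 - 4.

Final answer: 137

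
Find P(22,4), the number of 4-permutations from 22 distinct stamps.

P(22,4) = 22!/(22-4)! = 22!/18!.

Final answer: P(22,4) = 175560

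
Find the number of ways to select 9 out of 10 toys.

C(10,9) = 10!/(9! x 1!).

Final answer: \binom{10}{9} = 10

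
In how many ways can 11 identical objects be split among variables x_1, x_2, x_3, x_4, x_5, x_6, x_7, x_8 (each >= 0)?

Stars and bars with 11 stars and 7 bars:
C(11+8-1, 8-1) = C(18,7).

Final answer: C(18,7) = 31824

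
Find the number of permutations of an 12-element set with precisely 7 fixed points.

Choose which 7 elements are fixed: C(12,7) = 792.
Derange the remaining 5 using D(j) = (j-1)(D(j-1) + D(j-2)), D(0)=1, D(1)=0: D(2)=1, D(3)=2, D(4)=9, D(5)=44.
Total: 792 x 44.

Final answer: C(12,7) D(5) = 34848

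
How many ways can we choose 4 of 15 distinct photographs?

C(15,4) = 15!/(4! x (15-4)!).

Final answer: C(15,4) = 1365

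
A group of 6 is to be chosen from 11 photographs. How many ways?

C(11,6) = 11!/(6! x 5!).

Final answer: \binom{11}{6} = 462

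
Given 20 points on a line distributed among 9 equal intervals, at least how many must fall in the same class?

By pigeonhole with 20 objects and 9 categories: ceiling(20/9).

Final answer: 3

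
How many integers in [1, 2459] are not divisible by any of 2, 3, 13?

|div by 2|=1229, |div by 3|=819, |div by 13|=189.
|div by 2&3|=409, |div by 2&13|=94, |div by 3&13|=63, |div by all|=31.
By inclusion-exclusion, divisible by at least one: 1229+819+189-409-94-63+31 = 1702.
Not divisible by any: 2459 - 1702.

Final answer: 757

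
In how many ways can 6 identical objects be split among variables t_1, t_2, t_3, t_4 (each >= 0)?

Stars and bars with 6 stars and 3 bars:
C(6+4-1, 4-1) = C(9,3).

Final answer: C(9,3) = 84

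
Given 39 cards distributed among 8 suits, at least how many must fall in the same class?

By pigeonhole with 39 objects and 8 categories: ceiling(39/8).

Final answer: 5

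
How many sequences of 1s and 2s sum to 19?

Condition on the final move: it is a 1-step (f(n-1) ways to get there) or a 2-step (f(n-2) ways), so f(n) = f(n-1) + f(n-2), with f(1)=1, f(2)=2.
Computing successive values: f(1)=1, f(2)=2, f(3)=3, f(4)=5, f(5)=8, f(6)=13, f(7)=21, f(8)=34, f(9)=55, f(10)=89, f(11)=144, f(12)=233, f(13)=377, f(14)=610, f(15)=987, f(16)=1597, f(17)=2584, f(18)=4181, f(19)=6765.

Final answer: 6765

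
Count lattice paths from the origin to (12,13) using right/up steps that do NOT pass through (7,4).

Total paths to (12,13): C(25,13) = 5200300.
Paths through (7,4): C(11,4) x C(14,9) = 660660.
Avoiding (7,4): 5200300 - 660660.

Final answer: 4539640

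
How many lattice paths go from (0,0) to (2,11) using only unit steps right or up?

Each path has 2 right steps and 11 up steps in some order (13 steps total).
Choose which 11 of the 13 steps are up: C(13,11).

Final answer: C(13,11) = 78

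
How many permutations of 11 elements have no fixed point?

D(n) = (n-1)(D(n-1) + D(n-2)), D(0)=1, D(1)=0.
D(2) = 1 x (0 + 1) = 1
D(3) = 2 x (1 + 0) = 2
D(4) = 3 x (2 + 1) = 9
D(5) = 4 x (9 + 2) = 44
D(6) = 5 x (44 + 9) = 265
D(7) = 6 x (265 + 44) = 1854
D(8) = 7 x (1854 + 265) = 14833
D(9) = 8 x (14833 + 1854) = 133496
D(10) = 9 x (133496 + 14833) = 1334961
D(11) = 10 x (D(10) + D(9)) = 10 x (1334961 + 133496)

Final answer: D(11) = 14684570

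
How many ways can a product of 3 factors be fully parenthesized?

The structures are counted by the Catalan number C_n. Here n = 3 - 1 = 2.
C_n = C(2n,n)/(n+1), so C_{2} = C(4,2)/3 = 6/3.

Final answer: C_{2} = 2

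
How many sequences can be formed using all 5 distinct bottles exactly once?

The number of ways to arrange 5 distinct objects is 5!.

Final answer: 5! = 120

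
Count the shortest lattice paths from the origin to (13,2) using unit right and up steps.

Each path has 13 right steps and 2 up steps in some order (15 steps total).
Choose which 2 of the 15 steps are up: C(15,2).

Final answer: C(15,2) = 105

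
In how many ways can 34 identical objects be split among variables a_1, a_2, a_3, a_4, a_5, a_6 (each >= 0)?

Stars and bars with 34 stars and 5 bars:
C(34+6-1, 6-1) = C(39,5).

Final answer: C(39,5) = 575757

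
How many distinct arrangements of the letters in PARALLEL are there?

Letters (A:2, E:1, L:3, P:1, R:1). Total letters: 8.
Permutations = 8!/(3! x 2!).

Final answer: 3360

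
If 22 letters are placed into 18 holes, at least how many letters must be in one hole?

By the pigeonhole principle: ceiling(22/18).

Final answer: 2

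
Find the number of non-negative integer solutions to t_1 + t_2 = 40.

Stars and bars with 40 stars and 1 bars:
C(40+2-1, 2-1) = C(41,1).

Final answer: C(41,1) = 41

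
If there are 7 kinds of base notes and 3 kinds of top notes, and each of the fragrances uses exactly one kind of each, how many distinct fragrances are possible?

By the multiplication principle: 7 x 3.

Final answer: 21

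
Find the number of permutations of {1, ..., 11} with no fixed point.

Derangements satisfy D(n) = (n-1)(D(n-1) + D(n-2)), starting from D(0)=1, D(1)=0.
D(2) = 1 x (0 + 1) = 1
D(3) = 2 x (1 + 0) = 2
D(4) = 3 x (2 + 1) = 9
D(5) = 4 x (9 + 2) = 44
D(6) = 5 x (44 + 9) = 265
D(7) = 6 x (265 + 44) = 1854
D(8) = 7 x (1854 + 265) = 14833
D(9) = 8 x (14833 + 1854) = 133496
D(10) = 9 x (133496 + 14833) = 1334961
D(11) = 10 x (D(10) + D(9)) = 10 x (1334961 + 133496)

Final answer: D(11) = 14684570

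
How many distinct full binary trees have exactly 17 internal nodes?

This is counted by the nth Catalan number C_n. Here n = 17.
C_n = C(2n,n)/(n+1), so C_{17} = C(34,17)/18 = 2333606220/18.

Final answer: C_{17} = 129644790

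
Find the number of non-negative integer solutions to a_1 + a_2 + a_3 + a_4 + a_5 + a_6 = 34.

Stars and bars with 34 stars and 5 bars:
C(34+6-1, 6-1) = C(39,5).

Final answer: C(39,5) = 575757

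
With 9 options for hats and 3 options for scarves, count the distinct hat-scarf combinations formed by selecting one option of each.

By the multiplication principle: 9 x 3.

Final answer: 27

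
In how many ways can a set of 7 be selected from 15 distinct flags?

C(15,7) = 15!/(7! x (15-7)!).

Final answer: C(15,7) = 6435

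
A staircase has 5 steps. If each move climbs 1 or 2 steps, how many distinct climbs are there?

Let f(n) be the number of climbs. Removing the last move (1 or 2 steps) gives f(n) = f(n-1) + f(n-2); base cases f(1)=1, f(2)=2.
Iterating the recurrence: f(1)=1, f(2)=2, f(3)=3, f(4)=5, f(5)=8.

Final answer: 8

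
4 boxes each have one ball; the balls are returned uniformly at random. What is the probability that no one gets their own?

Use the recurrence D(n) = (n-1)(D(n-1) + D(n-2)) with D(0)=1, D(1)=0.
Building up: D(2)=1, D(3)=2, D(4)=9.
Total arrangements: 4! = 24.
Probability = D(4)/4! = 3/8.

Final answer: D(4)/4! = 9/24 = 0.375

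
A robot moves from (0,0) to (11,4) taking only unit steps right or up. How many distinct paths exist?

Each path has 11 right steps and 4 up steps in some order (15 steps total).
Choose which 4 of the 15 steps are up: C(15,4).

Final answer: C(15,4) = 1365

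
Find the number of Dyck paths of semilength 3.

Total monotonic paths to (3,3): C(6,3) = 20.
A path is bad iff it touches y = x + 1; reflecting its initial segment maps bad paths bijectively onto all paths to (2,4), of which there are C(6,4) = 15.
Valid Dyck paths: 20 - 15.
(Equivalently, C_{3} = C(6,3)/4 = 20/4.)

Final answer: C_{3} = 5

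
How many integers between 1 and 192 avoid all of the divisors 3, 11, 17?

|div by 3|=64, |div by 11|=17, |div by 17|=11.
|div by 3&11|=5, |div by 3&17|=3, |div by 11&17|=1, |div by all|=0.
By inclusion-exclusion, divisible by at least one: 64+17+11-5-3-1+0 = 83.
Not divisible by any: 192 - 83.

Final answer: 109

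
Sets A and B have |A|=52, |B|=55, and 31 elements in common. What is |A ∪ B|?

|A union B| = |A| + |B| - |A intersect B| = 52 + 55 - 31.

Final answer: 76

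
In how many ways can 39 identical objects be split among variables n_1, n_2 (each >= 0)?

Stars and bars with 39 stars and 1 bars:
C(39+2-1, 2-1) = C(40,1).

Final answer: C(40,1) = 40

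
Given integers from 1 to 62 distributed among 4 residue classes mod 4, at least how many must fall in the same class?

By pigeonhole with 62 objects and 4 categories: ceiling(62/4).

Final answer: 16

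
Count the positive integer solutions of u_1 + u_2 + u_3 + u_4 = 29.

Substitute u'_i = u_i - 1 (so u'_i >= 0). Then sum u'_i = 29 - 4 = 25.
Stars and bars: C(25+4-1, 4-1) = C(28,3).

Final answer: C(28,3) = 3276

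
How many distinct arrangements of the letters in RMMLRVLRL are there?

Letters (L:3, M:2, R:3, V:1). Total letters: 9.
Permutations = 9!/(3! x 3! x 2!).

Final answer: 5040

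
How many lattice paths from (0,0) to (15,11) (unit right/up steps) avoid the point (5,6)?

Total paths to (15,11): C(26,11) = 7726160.
Paths through (5,6): C(11,6) x C(15,5) = 1387386.
Avoiding (5,6): 7726160 - 1387386.

Final answer: 6338774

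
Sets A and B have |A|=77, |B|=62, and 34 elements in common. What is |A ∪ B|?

|A union B| = |A| + |B| - |A intersect B| = 77 + 62 - 34.

Final answer: 105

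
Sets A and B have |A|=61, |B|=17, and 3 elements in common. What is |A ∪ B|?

|A union B| = |A| + |B| - |A intersect B| = 61 + 17 - 3.

Final answer: 75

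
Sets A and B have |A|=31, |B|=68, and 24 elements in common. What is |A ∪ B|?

|A union B| = |A| + |B| - |A intersect B| = 31 + 68 - 24.

Final answer: 75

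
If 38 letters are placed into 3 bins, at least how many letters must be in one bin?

By the pigeonhole principle: ceiling(38/3).

Final answer: 13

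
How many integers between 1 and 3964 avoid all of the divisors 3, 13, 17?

|div by 3|=1321, |div by 13|=304, |div by 17|=233.
|div by 3&13|=101, |div by 3&17|=77, |div by 13&17|=17, |div by all|=5.
By inclusion-exclusion, divisible by at least one: 1321+304+233-101-77-17+5 = 1668.
Not divisible by any: 3964 - 1668.

Final answer: 2296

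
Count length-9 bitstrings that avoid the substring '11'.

A valid string ends in 0 (append to any length-(n-1) valid string) or in 01 (append to any length-(n-2) valid string), so a(n) = a(n-1) + a(n-2) with a(1)=2, a(2)=3.
Computing successive values: a(1)=2, a(2)=3, a(3)=5, a(4)=8, a(5)=13, a(6)=21, a(7)=34, a(8)=55, a(9)=89.

Final answer: 89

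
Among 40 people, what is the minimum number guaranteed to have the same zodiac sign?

There are 12 possible values for zodiac sign. With 40 people and 12 categories, by pigeonhole: ceiling(40/12).

Final answer: 4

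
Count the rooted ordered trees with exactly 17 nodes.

This is a standard Catalan-number count: the answer is C_n. Here n = 17 - 1 = 16.
Using C_0 = 1 and C_(k+1) = C_k x 2(2k+1)/(k+2), build up term by term: C_1=1, C_2=2, C_3=5, C_4=14, C_5=42, C_6=132, C_7=429, C_8=1430, C_9=4862, C_10=16796, C_11=58786, C_12=208012, C_13=742900, C_14=2674440, C_15=9694845, C_16=35357670.

Final answer: C_{16} = 35357670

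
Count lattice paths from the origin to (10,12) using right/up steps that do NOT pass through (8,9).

Total paths to (10,12): C(22,12) = 646646.
Paths through (8,9): C(17,9) x C(5,3) = 243100.
Avoiding (8,9): 646646 - 243100.

Final answer: 403546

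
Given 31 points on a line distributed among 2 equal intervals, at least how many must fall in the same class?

By pigeonhole with 31 objects and 2 categories: ceiling(31/2).

Final answer: 16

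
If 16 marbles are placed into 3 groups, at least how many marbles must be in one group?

By the pigeonhole principle: ceiling(16/3).

Final answer: 6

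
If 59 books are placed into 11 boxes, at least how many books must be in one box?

By the pigeonhole principle: ceiling(59/11).

Final answer: 6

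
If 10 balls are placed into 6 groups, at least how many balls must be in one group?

By the pigeonhole principle: ceiling(10/6).

Final answer: 2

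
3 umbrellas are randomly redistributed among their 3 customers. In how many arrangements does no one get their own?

Derangements satisfy D(n) = (n-1)(D(n-1) + D(n-2)), starting from D(0)=1, D(1)=0.
D(2) = 1 x (0 + 1) = 1
D(3) = 2 x (D(2) + D(1)) = 2 x (1 + 0)

Final answer: D(3) = 2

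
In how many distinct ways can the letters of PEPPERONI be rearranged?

Letters (E:2, I:1, N:1, O:1, P:3, R:1). Total letters: 9.
Permutations = 9!/(3! x 2!).

Final answer: 30240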